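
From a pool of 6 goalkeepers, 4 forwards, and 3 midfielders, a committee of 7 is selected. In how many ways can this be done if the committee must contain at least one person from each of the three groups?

1559

Unrestricted: C(13,7) = 1716 ways to pick any 7 of the 13.
Subtract selections that omit an entire group: no goalkeepers → C(7,7) = 1; no forwards → C(9,7) = 36; no midfielders → C(10,7) = 120.
Add back selections omitting two groups (i.e. drawn from a single group): C(6,7) + C(4,7) + C(3,7) = 0.
By inclusion–exclusion: 1716 − 157 + 0 = 1559.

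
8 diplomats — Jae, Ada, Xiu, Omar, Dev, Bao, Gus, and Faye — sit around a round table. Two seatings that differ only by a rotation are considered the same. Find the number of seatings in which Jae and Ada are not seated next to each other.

All circular seatings of 8 people number (7)! = 5040.
Seatings with Jae beside Ada: treat them as a block with 2 internal orders, giving 2 × (6)! = 1440.
Subtracting, 5040 − 1440 = 3600.

3600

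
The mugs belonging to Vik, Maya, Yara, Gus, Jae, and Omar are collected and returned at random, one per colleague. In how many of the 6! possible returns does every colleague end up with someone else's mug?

265

Count assignments avoiding every fixed point. For any j of the 6 colleagues fixed to their own mug, the other 6−j can be arranged in (6−j)! ways.
By inclusion–exclusion this is Σ_{j=0}^{6} (−1)^j C(6,j)·(6−j)!.
Computing: 720 − 720 + 360 − 120 + 30 − 6 + 1 = 265.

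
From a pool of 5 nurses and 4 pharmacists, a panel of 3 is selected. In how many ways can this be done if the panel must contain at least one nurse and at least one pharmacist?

70

Unrestricted: C(9,3) = 84 ways to pick any 3 of the 9.
Subtract selections that omit an entire group: no nurses → C(4,3) = 4; no pharmacists → C(5,3) = 10.
Both groups omitted at once is impossible, so 84 − 14 = 70.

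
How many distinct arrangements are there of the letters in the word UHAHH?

Letter multiplicities in UHAHH: A×1, H×3, U×1.
Dividing 5! = 120 by 3! = 6 for the repeated letters gives 20.

20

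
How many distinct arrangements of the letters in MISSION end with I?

360

With the last slot taken by I, it remains to arrange the other 6 letters (MSSION).
Those 6 letters have S appearing twice, giving (6)!/(2!) = 360.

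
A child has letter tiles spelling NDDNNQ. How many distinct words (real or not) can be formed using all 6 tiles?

60

NDDNNQ has 6 letters with D appearing twice and N appearing 3 times.
The number of distinct arrangements is 6!/(3!·2!) = 720/12 = 60.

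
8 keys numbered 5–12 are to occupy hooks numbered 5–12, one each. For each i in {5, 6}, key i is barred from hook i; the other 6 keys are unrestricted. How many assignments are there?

30960

Let Aᵢ (for i ∈ {5, 6}) be the placements that put key i in its forbidden hook. Any j of these fix j positions, leaving (8−j)! ways to fill the rest, and there are C(2,j) ways to pick which j.
By inclusion–exclusion, the number of valid placements is Σ_{j=0}^{2} (−1)^j C(2,j)·(8−j)!.
Computing: 40320 − 10080 + 720 = 30960.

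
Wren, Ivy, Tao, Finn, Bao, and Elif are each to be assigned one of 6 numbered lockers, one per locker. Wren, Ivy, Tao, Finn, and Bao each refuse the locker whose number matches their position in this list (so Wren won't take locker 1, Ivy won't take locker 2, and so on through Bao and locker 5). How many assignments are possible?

309

Let Aᵢ (for 1 ≤ i ≤ 5) be the placements that put person i in their forbidden locker. Any j of these fix j positions, leaving (6−j)! ways to fill the rest, and there are C(5,j) ways to pick which j.
By inclusion–exclusion, the number of valid placements is Σ_{j=0}^{5} (−1)^j C(5,j)·(6−j)!.
Computing: 720 − 600 + 240 − 60 + 10 − 1 = 309.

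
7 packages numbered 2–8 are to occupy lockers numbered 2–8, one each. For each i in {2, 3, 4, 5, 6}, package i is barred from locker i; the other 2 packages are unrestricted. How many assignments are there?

2428

Let Aᵢ (for 2 ≤ i ≤ 6) be the placements that put package i in its forbidden locker. Any j of these fix j positions, leaving (7−j)! ways to fill the rest, and there are C(5,j) ways to pick which j.
By inclusion–exclusion, the number of valid placements is Σ_{j=0}^{5} (−1)^j C(5,j)·(7−j)!.
Computing: 5040 − 3600 + 1200 − 240 + 30 − 2 = 2428.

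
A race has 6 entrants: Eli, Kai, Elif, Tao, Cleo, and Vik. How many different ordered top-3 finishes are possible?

120

This is an ordered selection of 3 from 6: P(6,3).
That gives 6 × 5 × 4 = 120.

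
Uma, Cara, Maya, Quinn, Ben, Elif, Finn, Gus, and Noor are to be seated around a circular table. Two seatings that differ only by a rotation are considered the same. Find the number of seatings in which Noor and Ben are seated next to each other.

10080

Treat {Noor, Ben} as one unit (2 internal orders) and seat the resulting 8 units around the table: (7)! circular arrangements.
So 2 × (7)! = 2 × 5040 = 10080.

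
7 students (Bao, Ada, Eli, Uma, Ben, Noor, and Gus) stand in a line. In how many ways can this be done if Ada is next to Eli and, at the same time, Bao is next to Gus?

Treat {Ada,Eli} as one block (2 orders) and {Bao,Gus} as another (2 orders).
That leaves 5 units to arrange: 2 × 2 × 5! = 4 × 120 = 480.

480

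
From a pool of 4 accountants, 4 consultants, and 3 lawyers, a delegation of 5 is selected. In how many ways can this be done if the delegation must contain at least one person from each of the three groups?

Total 5-person selections from all 11: C(11,5) = 462.
Selections missing a whole group: no accountants → C(7,5) = 21; no consultants → C(7,5) = 21; no lawyers → C(8,5) = 56.
Add back selections omitting two groups (i.e. drawn from a single group): C(4,5) + C(4,5) + C(3,5) = 0.
By inclusion–exclusion: 462 − 98 + 0 = 364.

364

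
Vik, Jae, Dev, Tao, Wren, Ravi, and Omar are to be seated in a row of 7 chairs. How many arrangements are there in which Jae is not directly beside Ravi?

There are 7! = 5040 arrangements in all. If Jae and Ravi are adjacent, merging them into one block gives 2·(6)! = 1440 arrangements.
Complementary counting: 5040 − 1440 = 3600.

3600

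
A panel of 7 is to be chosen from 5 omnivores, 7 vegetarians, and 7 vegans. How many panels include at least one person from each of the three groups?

45374

Total 7-person selections from all 19: C(19,7) = 50388.
Selections missing a whole group: no omnivores → C(14,7) = 3432; no vegetarians → C(12,7) = 792; no vegans → C(12,7) = 792.
Add back selections omitting two groups (i.e. drawn from a single group): C(5,7) + C(7,7) + C(7,7) = 2.
By inclusion–exclusion: 50388 − 5016 + 2 = 45374.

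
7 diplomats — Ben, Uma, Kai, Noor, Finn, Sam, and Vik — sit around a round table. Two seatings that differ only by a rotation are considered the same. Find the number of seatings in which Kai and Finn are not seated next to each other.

Without the restriction there are (6)! = 720 seatings.
Seatings with Kai beside Finn: treat them as a block with 2 internal orders, giving 2 × (5)! = 240.
Subtracting, 720 − 240 = 480.

480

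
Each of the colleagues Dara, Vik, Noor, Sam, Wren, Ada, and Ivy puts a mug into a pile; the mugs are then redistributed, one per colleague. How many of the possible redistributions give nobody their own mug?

Count assignments avoiding every fixed point. For any j of the 7 colleagues fixed to their own mug, the other 7−j can be arranged in (7−j)! ways.
By inclusion–exclusion this is Σ_{j=0}^{7} (−1)^j C(7,j)·(7−j)!.
Computing: 5040 − 5040 + 2520 − 840 + 210 − 42 + 7 − 1 = 1854.

1854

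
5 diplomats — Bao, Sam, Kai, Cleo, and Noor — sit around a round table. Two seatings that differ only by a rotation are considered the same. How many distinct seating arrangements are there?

24

Seat Bao anywhere (absorbing the rotational symmetry), then permute the other 4: (4)! = 24.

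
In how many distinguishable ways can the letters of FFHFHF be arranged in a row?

15

FFHFHF has 6 letters with F appearing 4 times and H appearing twice.
The number of distinct arrangements is 6!/(4!·2!) = 720/48 = 15.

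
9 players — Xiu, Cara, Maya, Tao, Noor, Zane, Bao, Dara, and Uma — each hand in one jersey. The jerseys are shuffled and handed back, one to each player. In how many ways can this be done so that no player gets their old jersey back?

133496

This is the derangement count D_9: permutations of 9 items with no fixed point.
By inclusion–exclusion this is Σ_{j=0}^{9} (−1)^j C(9,j)·(9−j)!.
Computing: 362880 − 362880 + 181440 − 60480 + 15120 − 3024 + 504 − 72 + 9 − 1 = 133496.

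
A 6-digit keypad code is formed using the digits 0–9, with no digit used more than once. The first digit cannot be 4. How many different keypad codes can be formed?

The first digit has 10−1 = 9 choices (anything except 4).
The remaining 5 digits are filled from the other 9 symbols without repetition: 9 × 8 × 7 × 6 × 5 = 15120.
Total: 9 × 15120 = 136080.

136080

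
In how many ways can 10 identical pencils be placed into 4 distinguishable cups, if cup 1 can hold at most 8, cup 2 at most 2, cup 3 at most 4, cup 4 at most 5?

Ignoring the caps, the number of non-negative solutions to x_1+…+x_4 = 10 is C(13,3) = 286.
Subtract solutions that violate a single cap (substitute x_i' = x_i − (cap_i+1)): x_1 ≥ 9 gives C(4,3) = 4; x_2 ≥ 3 gives C(10,3) = 120; x_3 ≥ 5 gives C(8,3) = 56; x_4 ≥ 6 gives C(7,3) = 35. Together 215.
Add back pairs where two caps are both exceeded: 0 + 0 + 0 + 10 + 4 + 0 = 14.
By inclusion–exclusion the count is 286 − 215 + 14 = 85.

85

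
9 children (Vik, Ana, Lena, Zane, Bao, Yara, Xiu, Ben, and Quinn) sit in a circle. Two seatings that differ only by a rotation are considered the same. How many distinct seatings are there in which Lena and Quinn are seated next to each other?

Glue Lena and Quinn into a block (2 internal orders). Seating 8 units around a circle gives (7)! arrangements.
So 2 × (7)! = 2 × 5040 = 10080.

10080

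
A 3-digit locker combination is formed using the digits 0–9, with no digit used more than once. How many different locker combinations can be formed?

720

This is a permutation of 3 out of 10: P(10,3) = 10!/7!.
That product is 10 × 9 × 8 = 720.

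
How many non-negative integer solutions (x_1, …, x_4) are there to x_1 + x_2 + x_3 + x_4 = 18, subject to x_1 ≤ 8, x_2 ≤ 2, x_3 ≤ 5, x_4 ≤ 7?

By stars and bars, unrestricted non-negative solutions to x_1+…+x_4 = 18 number C(18+3,3) = 1330.
Subtract solutions that violate a single cap (substitute x_i' = x_i − (cap_i+1)): x_1 ≥ 9 gives C(12,3) = 220; x_2 ≥ 3 gives C(18,3) = 816; x_3 ≥ 6 gives C(15,3) = 455; x_4 ≥ 8 gives C(13,3) = 286. Together 1777.
Add back pairs where two caps are both exceeded: 84 + 20 + 4 + 220 + 120 + 35 = 483.
Subtract triples: 1 + 0 + 0 + 4 = 5.
By inclusion–exclusion the count is 1330 − 1777 + 483 − 5 = 31.

31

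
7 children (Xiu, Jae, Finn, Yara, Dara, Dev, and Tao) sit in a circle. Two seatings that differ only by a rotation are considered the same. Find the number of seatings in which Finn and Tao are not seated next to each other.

480

Without the restriction there are (6)! = 720 seatings.
Those with Finn next to Tao: fuse the pair into one unit and seat 6 units around a circle — 2·(5)! = 240.
Subtracting, 720 − 240 = 480.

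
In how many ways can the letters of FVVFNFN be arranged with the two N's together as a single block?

60

Treat the 2 copies of N as a single block. The multiset to arrange is then {NN, F, F, F, V, V}, 6 items in all.
That gives (6)!/(3!·2!) = 60 arrangements.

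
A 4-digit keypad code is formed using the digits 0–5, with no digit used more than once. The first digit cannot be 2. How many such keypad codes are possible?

The first digit has 6−1 = 5 choices (anything except 2).
The remaining 3 digits are filled from the other 5 symbols without repetition: 5 × 4 × 3 = 60.
Total: 5 × 60 = 300.

300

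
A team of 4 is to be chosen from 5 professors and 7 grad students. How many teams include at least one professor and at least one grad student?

455

Total 4-person selections from all 12: C(12,4) = 495.
Subtract selections that omit an entire group: no professors → C(7,4) = 35; no grad students → C(5,4) = 5.
Both groups omitted at once is impossible, so 495 − 40 = 455.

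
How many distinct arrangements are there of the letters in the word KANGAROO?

KANGAROO has 8 letters with A appearing twice and O appearing twice.
So there are 8! / (2!·2!) = 10080 distinguishable arrangements.

10080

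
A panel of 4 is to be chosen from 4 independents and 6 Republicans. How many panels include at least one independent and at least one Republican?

Total 4-person selections from all 10: C(10,4) = 210.
Subtract selections that omit an entire group: no independents → C(6,4) = 15; no Republicans → C(4,4) = 1.
Both groups omitted at once is impossible, so 210 − 16 = 194.

194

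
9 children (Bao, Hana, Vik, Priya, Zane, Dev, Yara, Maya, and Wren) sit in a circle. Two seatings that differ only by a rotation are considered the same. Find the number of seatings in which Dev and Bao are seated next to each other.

10080

Treat {Dev, Bao} as one unit (2 internal orders) and seat the resulting 8 units around the table: (7)! circular arrangements.
So 2 × (7)! = 2 × 5040 = 10080.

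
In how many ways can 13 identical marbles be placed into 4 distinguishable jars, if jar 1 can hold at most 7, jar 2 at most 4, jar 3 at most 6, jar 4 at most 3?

Without the upper bounds there are C(16,3) = 560 ways to split 13 among 4 jars.
Subtract solutions that violate a single cap (substitute x_i' = x_i − (cap_i+1)): x_1 ≥ 8 gives C(8,3) = 56; x_2 ≥ 5 gives C(11,3) = 165; x_3 ≥ 7 gives C(9,3) = 84; x_4 ≥ 4 gives C(12,3) = 220. Together 525.
Add back pairs where two caps are both exceeded: 1 + 0 + 4 + 4 + 35 + 10 = 54.
By inclusion–exclusion the count is 560 − 525 + 54 = 89.

89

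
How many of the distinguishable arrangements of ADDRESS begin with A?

180

Fix A in the first position and arrange the remaining 6 letters.
Those 6 letters have D appearing twice and S appearing twice, giving (6)!/(2!·2!) = 180.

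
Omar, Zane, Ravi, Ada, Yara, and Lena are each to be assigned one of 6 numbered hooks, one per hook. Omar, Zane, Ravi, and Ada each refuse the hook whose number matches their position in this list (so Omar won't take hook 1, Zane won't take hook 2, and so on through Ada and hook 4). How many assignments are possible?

Let Aᵢ (for 1 ≤ i ≤ 4) be the placements that put person i in their forbidden hook. Any j of these fix j positions, leaving (6−j)! ways to fill the rest, and there are C(4,j) ways to pick which j.
By inclusion–exclusion, the number of valid placements is Σ_{j=0}^{4} (−1)^j C(4,j)·(6−j)!.
Computing: 720 − 480 + 144 − 24 + 2 = 362.

362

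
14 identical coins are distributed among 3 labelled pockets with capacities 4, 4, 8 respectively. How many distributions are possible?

By stars and bars, unrestricted non-negative solutions to x_1+…+x_3 = 14 number C(14+2,2) = 120.
Subtract solutions that violate a single cap (substitute x_i' = x_i − (cap_i+1)): x_1 ≥ 5 gives C(11,2) = 55; x_2 ≥ 5 gives C(11,2) = 55; x_3 ≥ 9 gives C(7,2) = 21. Together 131.
Add back pairs where two caps are both exceeded: 15 + 1 + 1 = 17.
By inclusion–exclusion the count is 120 − 131 + 17 = 6.

6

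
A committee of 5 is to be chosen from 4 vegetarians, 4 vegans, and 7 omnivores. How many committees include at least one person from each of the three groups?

2044

Total 5-person selections from all 15: C(15,5) = 3003.
Selections missing a whole group: no vegetarians → C(11,5) = 462; no vegans → C(11,5) = 462; no omnivores → C(8,5) = 56.
Add back selections omitting two groups (i.e. drawn from a single group): C(4,5) + C(4,5) + C(7,5) = 21.
By inclusion–exclusion: 3003 − 980 + 21 = 2044.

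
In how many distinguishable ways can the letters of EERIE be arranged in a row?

The 5 letters of EERIE have repeats: E appearing 3 times.
The number of distinct arrangements is 5!/(3!) = 120/6 = 20.

20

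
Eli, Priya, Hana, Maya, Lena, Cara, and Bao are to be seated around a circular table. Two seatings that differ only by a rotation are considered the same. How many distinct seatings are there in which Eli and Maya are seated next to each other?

240

Glue Eli and Maya into a block (2 internal orders). Seating 6 units around a circle gives (5)! arrangements.
So 2 × (5)! = 2 × 120 = 240.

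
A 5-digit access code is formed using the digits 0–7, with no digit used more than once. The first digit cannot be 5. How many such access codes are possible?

The first digit has 8−1 = 7 choices (anything except 5).
The remaining 4 digits are filled from the other 7 symbols without repetition: 7 × 6 × 5 × 4 = 840.
Total: 7 × 840 = 5880.

5880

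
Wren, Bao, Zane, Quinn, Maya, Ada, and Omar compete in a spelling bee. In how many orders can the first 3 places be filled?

210

There are 7 choices for 1st place, 6 for 2nd, and 5 for 3rd.
That gives 7 × 6 × 5 = 210.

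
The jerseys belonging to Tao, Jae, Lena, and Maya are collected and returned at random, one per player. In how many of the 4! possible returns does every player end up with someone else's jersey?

This is the derangement count D_4: permutations of 4 items with no fixed point.
By inclusion–exclusion this is Σ_{j=0}^{4} (−1)^j C(4,j)·(4−j)!.
Computing: 24 − 24 + 12 − 4 + 1 = 9.

9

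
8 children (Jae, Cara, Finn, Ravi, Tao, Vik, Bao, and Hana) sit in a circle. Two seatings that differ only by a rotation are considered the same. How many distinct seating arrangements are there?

5040

Around a circle, 8 distinct people have 8!/8 = (7)! = 5040 rotationally distinct seatings.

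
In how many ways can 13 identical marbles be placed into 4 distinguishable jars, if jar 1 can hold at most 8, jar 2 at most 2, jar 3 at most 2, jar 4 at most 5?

27

Ignoring the caps, the number of non-negative solutions to x_1+…+x_4 = 13 is C(16,3) = 560.
Subtract solutions that violate a single cap (substitute x_i' = x_i − (cap_i+1)): x_1 ≥ 9 gives C(7,3) = 35; x_2 ≥ 3 gives C(13,3) = 286; x_3 ≥ 3 gives C(13,3) = 286; x_4 ≥ 6 gives C(10,3) = 120. Together 727.
Add back pairs where two caps are both exceeded: 4 + 4 + 0 + 120 + 35 + 35 = 198.
Subtract triples: 0 + 0 + 0 + 4 = 4.
By inclusion–exclusion the count is 560 − 727 + 198 − 4 = 27.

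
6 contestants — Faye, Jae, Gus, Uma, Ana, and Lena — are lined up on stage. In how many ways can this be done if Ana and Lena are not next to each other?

There are 6! = 720 arrangements in all. If Ana and Lena are adjacent, merging them into one block gives 2·(5)! = 240 arrangements.
Complementary counting: 720 − 240 = 480.

480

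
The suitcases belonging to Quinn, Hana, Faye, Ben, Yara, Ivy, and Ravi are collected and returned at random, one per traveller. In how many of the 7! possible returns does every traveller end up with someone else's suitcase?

1854

This is the derangement count D_7: permutations of 7 items with no fixed point.
By inclusion–exclusion this is Σ_{j=0}^{7} (−1)^j C(7,j)·(7−j)!.
Computing: 5040 − 5040 + 2520 − 840 + 210 − 42 + 7 − 1 = 1854.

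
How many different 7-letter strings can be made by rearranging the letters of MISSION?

1260

Letter multiplicities in MISSION: I×2, M×1, N×1, O×1, S×2.
So there are 7! / (2!·2!) = 1260 distinguishable arrangements.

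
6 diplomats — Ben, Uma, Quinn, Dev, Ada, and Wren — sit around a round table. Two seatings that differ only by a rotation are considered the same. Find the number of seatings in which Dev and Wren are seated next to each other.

Treat {Dev, Wren} as one unit (2 internal orders) and seat the resulting 5 units around the table: (4)! circular arrangements.
So 2 × (4)! = 2 × 24 = 48.

48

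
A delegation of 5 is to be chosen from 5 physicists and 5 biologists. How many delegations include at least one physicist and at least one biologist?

Total 5-person selections from all 10: C(10,5) = 252.
Selections missing a whole group: no physicists → C(5,5) = 1; no biologists → C(5,5) = 1.
Both groups omitted at once is impossible, so 252 − 2 = 250.

250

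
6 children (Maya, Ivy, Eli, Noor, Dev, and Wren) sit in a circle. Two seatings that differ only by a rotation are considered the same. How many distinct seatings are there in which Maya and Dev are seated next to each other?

Glue Maya and Dev into a block (2 internal orders). Seating 5 units around a circle gives (4)! arrangements.
So 2 × (4)! = 2 × 24 = 48.

48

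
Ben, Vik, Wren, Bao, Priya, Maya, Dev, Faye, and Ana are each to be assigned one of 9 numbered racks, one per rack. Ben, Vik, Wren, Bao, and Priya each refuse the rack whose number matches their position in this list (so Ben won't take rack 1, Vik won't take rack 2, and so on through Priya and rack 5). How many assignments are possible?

205056

Let Aᵢ (for 1 ≤ i ≤ 5) be the placements that put person i in their forbidden rack. Any j of these fix j positions, leaving (9−j)! ways to fill the rest, and there are C(5,j) ways to pick which j.
By inclusion–exclusion, the number of valid placements is Σ_{j=0}^{5} (−1)^j C(5,j)·(9−j)!.
Computing: 362880 − 201600 + 50400 − 7200 + 600 − 24 = 205056.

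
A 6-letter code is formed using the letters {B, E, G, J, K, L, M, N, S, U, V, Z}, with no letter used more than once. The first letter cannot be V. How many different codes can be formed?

609840

The first letter has 12−1 = 11 choices (anything except V).
The remaining 5 letters are filled from the other 11 symbols without repetition: 11 × 10 × 9 × 8 × 7 = 55440.
Total: 11 × 55440 = 609840.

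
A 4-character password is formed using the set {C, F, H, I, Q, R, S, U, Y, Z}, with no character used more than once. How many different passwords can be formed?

With no repetition, fill the 4 characters in order: 10 choices, then 9, down to 7.
That product is 10 × 9 × 8 × 7 = 5040.

5040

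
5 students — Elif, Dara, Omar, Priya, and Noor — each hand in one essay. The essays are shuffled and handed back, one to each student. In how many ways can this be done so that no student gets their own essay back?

This is the derangement count D_5: permutations of 5 items with no fixed point.
By inclusion–exclusion this is Σ_{j=0}^{5} (−1)^j C(5,j)·(5−j)!.
Computing: 120 − 120 + 60 − 20 + 5 − 1 = 44.

44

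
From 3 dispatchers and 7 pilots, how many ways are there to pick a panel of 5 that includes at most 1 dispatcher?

126

Split by how many dispatchers are chosen (0 through 1).
Sum: C(3,0)·C(7,5) + C(3,1)·C(7,4) = 21 + 105 = 126.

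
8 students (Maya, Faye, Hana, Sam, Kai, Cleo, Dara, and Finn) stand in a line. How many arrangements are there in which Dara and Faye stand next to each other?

Glue Dara and Faye into one block (2 internal orders), leaving 7 units to arrange in a row.
So the count is 2·(7)! = 10080.

10080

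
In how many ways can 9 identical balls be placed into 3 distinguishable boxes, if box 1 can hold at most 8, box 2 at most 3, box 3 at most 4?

19

By stars and bars, unrestricted non-negative solutions to x_1+…+x_3 = 9 number C(9+2,2) = 55.
Subtract solutions that violate a single cap (substitute x_i' = x_i − (cap_i+1)): x_1 ≥ 9 gives C(2,2) = 1; x_2 ≥ 4 gives C(7,2) = 21; x_3 ≥ 5 gives C(6,2) = 15. Together 37.
Add back pairs where two caps are both exceeded: 0 + 0 + 1 = 1.
By inclusion–exclusion the count is 55 − 37 + 1 = 19.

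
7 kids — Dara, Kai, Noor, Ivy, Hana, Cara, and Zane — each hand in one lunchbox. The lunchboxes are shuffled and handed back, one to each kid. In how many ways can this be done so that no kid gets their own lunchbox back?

1854

Count assignments avoiding every fixed point. For any j of the 7 kids fixed to their own lunchbox, the other 7−j can be arranged in (7−j)! ways.
By inclusion–exclusion this is Σ_{j=0}^{7} (−1)^j C(7,j)·(7−j)!.
Computing: 5040 − 5040 + 2520 − 840 + 210 − 42 + 7 − 1 = 1854.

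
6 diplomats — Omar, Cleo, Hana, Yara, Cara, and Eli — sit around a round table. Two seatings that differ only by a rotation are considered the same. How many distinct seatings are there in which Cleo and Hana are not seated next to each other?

Without the restriction there are (5)! = 120 seatings.
Seatings with Cleo beside Hana: treat them as a block with 2 internal orders, giving 2 × (4)! = 48.
Subtracting, 120 − 48 = 72.

72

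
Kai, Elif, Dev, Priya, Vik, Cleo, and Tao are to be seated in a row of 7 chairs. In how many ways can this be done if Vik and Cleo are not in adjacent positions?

3600

Of the 7! = 5040 arrangements, those with Vik and Cleo adjacent number 2 × 6! = 1440 (treat the pair as a block with 2 internal orders).
So 5040 − 1440 = 3600 arrangements keep them apart.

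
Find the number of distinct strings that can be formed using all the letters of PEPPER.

PEPPER has 6 letters with E appearing twice and P appearing 3 times.
Dividing 6! = 720 by 3!·2! = 12 for the repeated letters gives 60.

60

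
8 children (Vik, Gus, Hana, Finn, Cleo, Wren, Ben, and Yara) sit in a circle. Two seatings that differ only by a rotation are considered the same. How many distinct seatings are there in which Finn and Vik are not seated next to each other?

Without the restriction there are (7)! = 5040 seatings.
Those with Finn next to Vik: fuse the pair into one unit and seat 7 units around a circle — 2·(6)! = 1440.
Subtracting, 5040 − 1440 = 3600.

3600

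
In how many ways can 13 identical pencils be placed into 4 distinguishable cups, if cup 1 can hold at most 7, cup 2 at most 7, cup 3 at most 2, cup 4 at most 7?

Ignoring the caps, the number of non-negative solutions to x_1+…+x_4 = 13 is C(16,3) = 560.
Subtract solutions that violate a single cap (substitute x_i' = x_i − (cap_i+1)): x_1 ≥ 8 gives C(8,3) = 56; x_2 ≥ 8 gives C(8,3) = 56; x_3 ≥ 3 gives C(13,3) = 286; x_4 ≥ 8 gives C(8,3) = 56. Together 454.
Add back pairs where two caps are both exceeded: 0 + 10 + 0 + 10 + 0 + 10 = 30.
By inclusion–exclusion the count is 560 − 454 + 30 = 136.

136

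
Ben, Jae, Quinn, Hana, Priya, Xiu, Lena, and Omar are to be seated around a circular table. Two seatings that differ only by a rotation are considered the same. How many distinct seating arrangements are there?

5040

Seat Ben anywhere (absorbing the rotational symmetry), then permute the other 7: (7)! = 5040.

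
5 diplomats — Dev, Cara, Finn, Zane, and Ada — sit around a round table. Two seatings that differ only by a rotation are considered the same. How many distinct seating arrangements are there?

24

Around a circle, 5 distinct people have 5!/5 = (4)! = 24 rotationally distinct seatings.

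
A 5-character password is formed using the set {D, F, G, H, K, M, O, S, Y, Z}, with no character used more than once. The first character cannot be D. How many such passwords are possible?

27216

The first character has 10−1 = 9 choices (anything except D).
The remaining 4 characters are filled from the other 9 symbols without repetition: 9 × 8 × 7 × 6 = 3024.
Total: 9 × 3024 = 27216.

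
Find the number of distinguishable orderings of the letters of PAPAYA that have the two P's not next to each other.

Total arrangements of PAPAYA: 6!/(3!·2!) = 60.
Arrangements with the P's together: treat PP as one letter, giving (5)!/(3!) = 20.
Hence 60 − 20 = 40.

40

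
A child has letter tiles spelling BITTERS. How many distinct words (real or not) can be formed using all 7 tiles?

2520

The 7 letters of BITTERS have repeats: T appearing twice.
The number of distinct arrangements is 7!/(2!) = 5040/2 = 2520.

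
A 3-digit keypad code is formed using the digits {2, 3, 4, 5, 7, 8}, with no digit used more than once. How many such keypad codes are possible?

With no repetition, fill the 3 digits in order: 6 choices, then 5, down to 4.
6 × 5 × 4 = 120.

120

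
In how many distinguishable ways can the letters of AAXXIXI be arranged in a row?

210

Letter multiplicities in AAXXIXI: A×2, I×2, X×3.
The number of distinct arrangements is 7!/(3!·2!·2!) = 5040/24 = 210.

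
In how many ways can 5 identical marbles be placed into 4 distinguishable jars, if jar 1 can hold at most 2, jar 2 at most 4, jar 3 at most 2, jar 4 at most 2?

25

Without the upper bounds there are C(8,3) = 56 ways to split 5 among 4 jars.
Subtract solutions that violate a single cap (substitute x_i' = x_i − (cap_i+1)): x_1 ≥ 3 gives C(5,3) = 10; x_2 ≥ 5 gives C(3,3) = 1; x_3 ≥ 3 gives C(5,3) = 10; x_4 ≥ 3 gives C(5,3) = 10. Together 31.
No two caps can be exceeded simultaneously, so the pair terms are all 0.
By inclusion–exclusion the count is 56 − 31 + 0 = 25.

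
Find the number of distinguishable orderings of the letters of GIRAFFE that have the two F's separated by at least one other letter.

1800

There are 7!/(2!) = 2520 arrangements of GIRAFFE in total.
If the two F's are adjacent, glue them into one block, leaving 6 items to arrange: (6)! = 720 ways.
Subtracting, 2520 − 720 = 1800 arrangements keep the F's apart.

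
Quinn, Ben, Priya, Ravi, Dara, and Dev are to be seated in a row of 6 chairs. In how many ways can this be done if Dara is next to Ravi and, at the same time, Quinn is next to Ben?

96

Treat {Dara,Ravi} as one block (2 orders) and {Quinn,Ben} as another (2 orders).
That leaves 4 units to arrange: 2 × 2 × 4! = 4 × 24 = 96.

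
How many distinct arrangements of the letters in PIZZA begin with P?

Fix P in the first position and arrange the remaining 4 letters.
Those 4 letters have Z appearing twice, giving (4)!/(2!) = 12.

12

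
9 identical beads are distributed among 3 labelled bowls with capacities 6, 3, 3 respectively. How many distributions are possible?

10

Without the upper bounds there are C(11,2) = 55 ways to split 9 among 3 bowls.
Subtract solutions that violate a single cap (substitute x_i' = x_i − (cap_i+1)): x_1 ≥ 7 gives C(4,2) = 6; x_2 ≥ 4 gives C(7,2) = 21; x_3 ≥ 4 gives C(7,2) = 21. Together 48.
Add back pairs where two caps are both exceeded: 0 + 0 + 3 = 3.
By inclusion–exclusion the count is 55 − 48 + 3 = 10.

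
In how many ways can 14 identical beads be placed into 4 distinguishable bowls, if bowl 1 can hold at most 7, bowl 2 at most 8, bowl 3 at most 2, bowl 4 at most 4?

Ignoring the caps, the number of non-negative solutions to x_1+…+x_4 = 14 is C(17,3) = 680.
Subtract solutions that violate a single cap (substitute x_i' = x_i − (cap_i+1)): x_1 ≥ 8 gives C(9,3) = 84; x_2 ≥ 9 gives C(8,3) = 56; x_3 ≥ 3 gives C(14,3) = 364; x_4 ≥ 5 gives C(12,3) = 220. Together 724.
Add back pairs where two caps are both exceeded: 0 + 20 + 4 + 10 + 1 + 84 = 119.
By inclusion–exclusion the count is 680 − 724 + 119 = 75.

75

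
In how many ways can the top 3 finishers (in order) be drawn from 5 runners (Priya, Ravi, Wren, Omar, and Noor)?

60

This is an ordered selection of 3 from 5: P(5,3).
That gives 5 × 4 × 3 = 60.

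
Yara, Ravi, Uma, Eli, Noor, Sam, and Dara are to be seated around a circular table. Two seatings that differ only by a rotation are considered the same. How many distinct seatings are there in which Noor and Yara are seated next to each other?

Glue Noor and Yara into a block (2 internal orders). Seating 6 units around a circle gives (5)! arrangements.
So 2 × (5)! = 2 × 120 = 240.

240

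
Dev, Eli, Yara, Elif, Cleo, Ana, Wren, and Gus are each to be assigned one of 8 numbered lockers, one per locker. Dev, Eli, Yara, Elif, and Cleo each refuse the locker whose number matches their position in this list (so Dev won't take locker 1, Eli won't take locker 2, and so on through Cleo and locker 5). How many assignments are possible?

Let Aᵢ (for 1 ≤ i ≤ 5) be the placements that put person i in their forbidden locker. Any j of these fix j positions, leaving (8−j)! ways to fill the rest, and there are C(5,j) ways to pick which j.
By inclusion–exclusion, the number of valid placements is Σ_{j=0}^{5} (−1)^j C(5,j)·(8−j)!.
Computing: 40320 − 25200 + 7200 − 1200 + 120 − 6 = 21234.

21234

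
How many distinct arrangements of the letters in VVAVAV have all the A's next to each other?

5

Treat the 2 copies of A as a single block. The multiset to arrange is then {AA, V, V, V, V}, 5 items in all.
That gives (5)!/(4!) = 5 arrangements.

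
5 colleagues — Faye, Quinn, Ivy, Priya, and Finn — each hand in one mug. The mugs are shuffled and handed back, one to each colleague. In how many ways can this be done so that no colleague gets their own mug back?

This is the derangement count D_5: permutations of 5 items with no fixed point.
By inclusion–exclusion this is Σ_{j=0}^{5} (−1)^j C(5,j)·(5−j)!.
Computing: 120 − 120 + 60 − 20 + 5 − 1 = 44.

44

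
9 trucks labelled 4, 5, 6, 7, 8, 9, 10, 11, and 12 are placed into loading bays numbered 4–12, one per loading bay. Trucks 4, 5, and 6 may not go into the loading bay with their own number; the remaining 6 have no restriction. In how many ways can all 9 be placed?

Let Aᵢ (for i ∈ {4, 5, 6}) be the placements that put truck i in its forbidden loading bay. Any j of these fix j positions, leaving (9−j)! ways to fill the rest, and there are C(3,j) ways to pick which j.
By inclusion–exclusion, the number of valid placements is Σ_{j=0}^{3} (−1)^j C(3,j)·(9−j)!.
Computing: 362880 − 120960 + 15120 − 720 = 256320.

256320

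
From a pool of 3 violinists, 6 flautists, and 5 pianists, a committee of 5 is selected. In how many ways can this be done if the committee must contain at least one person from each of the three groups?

With no constraint there are C(14,5) = 2002 possible selections.
Selections missing a whole group: no violinists → C(11,5) = 462; no flautists → C(8,5) = 56; no pianists → C(9,5) = 126.
Add back selections omitting two groups (i.e. drawn from a single group): C(3,5) + C(6,5) + C(5,5) = 7.
By inclusion–exclusion: 2002 − 644 + 7 = 1365.

1365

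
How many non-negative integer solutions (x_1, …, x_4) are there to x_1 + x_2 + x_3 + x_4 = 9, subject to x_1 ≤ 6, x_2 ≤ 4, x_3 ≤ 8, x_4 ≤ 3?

Without the upper bounds there are C(12,3) = 220 ways to split 9 among 4 variables.
Subtract solutions that violate a single cap (substitute x_i' = x_i − (cap_i+1)): x_1 ≥ 7 gives C(5,3) = 10; x_2 ≥ 5 gives C(7,3) = 35; x_3 ≥ 9 gives C(3,3) = 1; x_4 ≥ 4 gives C(8,3) = 56. Together 102.
Add back pairs where two caps are both exceeded: 0 + 0 + 0 + 0 + 1 + 0 = 1.
By inclusion–exclusion the count is 220 − 102 + 1 = 119.

119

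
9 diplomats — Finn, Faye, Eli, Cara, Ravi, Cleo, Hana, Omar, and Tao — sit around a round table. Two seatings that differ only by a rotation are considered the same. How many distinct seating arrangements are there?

Around a circle, 9 distinct people have 9!/9 = (8)! = 40320 rotationally distinct seatings.

40320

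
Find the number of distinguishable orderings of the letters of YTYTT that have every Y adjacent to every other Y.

4

Treat the 2 copies of Y as a single block. The multiset to arrange is then {YY, T, T, T}, 4 items in all.
That gives (4)!/(3!) = 4 arrangements.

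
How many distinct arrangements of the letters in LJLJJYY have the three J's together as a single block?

30

Treat the 3 copies of J as a single block. The multiset to arrange is then {JJJ, L, L, Y, Y}, 5 items in all.
That gives (5)!/(2!·2!) = 30 arrangements.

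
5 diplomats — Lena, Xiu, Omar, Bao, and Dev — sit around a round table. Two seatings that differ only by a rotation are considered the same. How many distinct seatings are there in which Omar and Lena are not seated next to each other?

12

Without the restriction there are (4)! = 24 seatings.
Those with Omar next to Lena: fuse the pair into one unit and seat 4 units around a circle — 2·(3)! = 12.
Subtracting, 24 − 12 = 12.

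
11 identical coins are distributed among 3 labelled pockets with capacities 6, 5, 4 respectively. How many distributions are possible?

15

Ignoring the caps, the number of non-negative solutions to x_1+…+x_3 = 11 is C(13,2) = 78.
Subtract solutions that violate a single cap (substitute x_i' = x_i − (cap_i+1)): x_1 ≥ 7 gives C(6,2) = 15; x_2 ≥ 6 gives C(7,2) = 21; x_3 ≥ 5 gives C(8,2) = 28. Together 64.
Add back pairs where two caps are both exceeded: 0 + 0 + 1 = 1.
By inclusion–exclusion the count is 78 − 64 + 1 = 15.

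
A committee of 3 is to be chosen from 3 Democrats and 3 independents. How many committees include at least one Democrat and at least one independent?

18

Unrestricted: C(6,3) = 20 ways to pick any 3 of the 6.
Selections missing a whole group: no Democrats → C(3,3) = 1; no independents → C(3,3) = 1.
Both groups omitted at once is impossible, so 20 − 2 = 18.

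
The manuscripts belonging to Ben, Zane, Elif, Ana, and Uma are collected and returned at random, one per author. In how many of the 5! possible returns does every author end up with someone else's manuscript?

44

Let Aᵢ be the assignments in which author i gets their own manuscript. We want the size of the complement of A₁∪…∪A_5.
By inclusion–exclusion this is Σ_{j=0}^{5} (−1)^j C(5,j)·(5−j)!.
Computing: 120 − 120 + 60 − 20 + 5 − 1 = 44.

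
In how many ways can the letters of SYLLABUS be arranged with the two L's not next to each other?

There are 8!/(2!·2!) = 10080 arrangements of SYLLABUS in total.
Arrangements with the L's together: treat LL as one letter, giving (7)!/(2!) = 2520.
Subtracting, 10080 − 2520 = 7560 arrangements keep the L's apart.

7560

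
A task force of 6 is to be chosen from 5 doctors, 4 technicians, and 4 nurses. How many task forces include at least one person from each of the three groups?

Total 6-person selections from all 13: C(13,6) = 1716.
Subtract selections that omit an entire group: no doctors → C(8,6) = 28; no technicians → C(9,6) = 84; no nurses → C(9,6) = 84.
Add back selections omitting two groups (i.e. drawn from a single group): C(5,6) + C(4,6) + C(4,6) = 0.
By inclusion–exclusion: 1716 − 196 + 0 = 1520.

1520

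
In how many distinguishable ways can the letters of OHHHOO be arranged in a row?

Letter multiplicities in OHHHOO: H×3, O×3.
The number of distinct arrangements is 6!/(3!·3!) = 720/36 = 20.

20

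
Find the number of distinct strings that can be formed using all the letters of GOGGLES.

Letter multiplicities in GOGGLES: E×1, G×3, L×1, O×1, S×1.
The number of distinct arrangements is 7!/(3!) = 5040/6 = 840.

840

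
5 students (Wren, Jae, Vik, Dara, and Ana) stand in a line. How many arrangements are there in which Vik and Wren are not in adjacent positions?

72

There are 5! = 120 arrangements in all. If Vik and Wren are adjacent, merging them into one block gives 2·(4)! = 48 arrangements.
Complementary counting: 120 − 48 = 72.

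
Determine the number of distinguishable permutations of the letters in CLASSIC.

1260

CLASSIC has 7 letters with C appearing twice and S appearing twice.
So there are 7! / (2!·2!) = 1260 distinguishable arrangements.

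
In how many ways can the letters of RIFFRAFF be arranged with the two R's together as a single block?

Treat the 2 copies of R as a single block. The multiset to arrange is then {RR, A, F, F, F, F, I}, 7 items in all.
That gives (7)!/(4!) = 210 arrangements.

210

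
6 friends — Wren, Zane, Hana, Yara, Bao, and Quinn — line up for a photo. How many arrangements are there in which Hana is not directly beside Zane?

480

There are 6! = 720 arrangements in all. If Hana and Zane are adjacent, merging them into one block gives 2·(5)! = 240 arrangements.
Complementary counting: 720 − 240 = 480.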